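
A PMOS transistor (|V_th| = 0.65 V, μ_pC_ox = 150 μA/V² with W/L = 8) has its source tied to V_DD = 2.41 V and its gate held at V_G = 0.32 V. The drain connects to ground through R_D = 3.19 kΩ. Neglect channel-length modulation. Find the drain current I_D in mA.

V_SG = V_DD − V_G = 2.41 − 0.32 = 2.09 V, so V_ov = 2.09 − 0.65 = 1.44 V.
k_p = μ_pC_ox · (W/L) = 1.2 mA/V².
Assume saturation: I_D = ½ k_p V_ov² = 0.5 × 1.2 × 1.44² = 1.24 mA, giving V_SD = V_DD − I_D R_D = 2.41 − 1.24 × 3.19 = -1.56 V.
But -1.56 V < V_ov = 1.44 V, so the device is actually in triode.
In triode I_D = k_p[V_ov V_SD − ½ V_SD²] and I_D = (V_DD − V_SD)/R_D. Equating: 1.91 V_SD² − 6.512 V_SD + 2.41 = 0, giving V_SD = 0.423 V (the root below V_ov).
I_D = (2.41 − 0.423) / 3.19 = 0.623 mA.

I_D = 0.623 mA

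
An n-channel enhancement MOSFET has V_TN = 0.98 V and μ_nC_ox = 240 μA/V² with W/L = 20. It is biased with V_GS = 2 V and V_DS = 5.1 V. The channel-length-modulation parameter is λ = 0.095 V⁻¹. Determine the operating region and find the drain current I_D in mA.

k_n = μ_nC_ox · (W/L) = 4.8 mA/V².
V_ov = V_GS − V_TN = 2 − 0.98 = 1.02 V.
Since V_DS = 5.1 V ≥ V_ov = 1.02 V, the device is in saturation.
I_D = ½ k_n V_ov² (1 + λ V_DS) = 0.5 × 4.8 × 1.02² × (1 + 0.095 × 5.1) = 3.71 mA.

Saturation; I_D = 3.71 mA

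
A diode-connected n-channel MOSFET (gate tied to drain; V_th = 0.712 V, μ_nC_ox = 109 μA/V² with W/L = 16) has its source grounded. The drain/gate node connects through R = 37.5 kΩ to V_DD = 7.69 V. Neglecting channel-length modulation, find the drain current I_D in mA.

I_D = 0.174 mA

With gate tied to drain, V_GS = V_DS ≥ V_GS − V_th, so the device is in saturation.
k_n = μ_nC_ox · (W/L) = 1.744 mA/V².
KCL at the drain: ½ k_n (V_GS − V_th)² = (V_DD − V_GS)/R.
Let x = V_GS − 0.712. Then 32.7 x² + x − 6.978 = 0, giving x = 0.447 V (positive root), so V_GS = 1.16 V.
I_D = (V_DD − V_GS)/R = (7.69 − 1.16) / 37.5 = 0.174 mA.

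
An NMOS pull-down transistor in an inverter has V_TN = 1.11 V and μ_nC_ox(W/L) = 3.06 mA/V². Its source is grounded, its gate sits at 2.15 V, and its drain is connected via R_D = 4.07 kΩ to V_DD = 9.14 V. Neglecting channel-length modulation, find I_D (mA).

I_D = 1.65 mA

V_GS = V_G = 2.15 V, so V_ov = 2.15 − 1.11 = 1.04 V.
Assume saturation: I_D = ½ k_n V_ov² = 0.5 × 3.06 × 1.04² = 1.65 mA, giving V_DS = V_DD − I_D R_D = 9.14 − 1.65 × 4.07 = 2.4 V.
V_DS = 2.4 V ≥ V_ov = 1.04 V, confirming saturation.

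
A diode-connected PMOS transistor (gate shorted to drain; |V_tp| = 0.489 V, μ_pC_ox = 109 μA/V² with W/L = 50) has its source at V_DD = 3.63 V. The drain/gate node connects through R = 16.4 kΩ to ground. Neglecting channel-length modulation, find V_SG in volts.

With gate tied to drain, V_SG = V_SD ≥ V_SG − |V_tp|, so the device is in saturation.
k_p = μ_pC_ox · (W/L) = 5.45 mA/V².
KCL at the drain: ½ k_p (V_SG − |V_tp|)² = (V_DD − V_SG)/R.
Let x = V_SG − 0.489. Then 44.7 x² + x − 3.141 = 0, giving x = 0.254 V (positive root), so V_SG = 0.743 V.
I_D = (V_DD − V_SG)/R = (3.63 − 0.743) / 16.4 = 0.176 mA.

V_SG = 0.743 V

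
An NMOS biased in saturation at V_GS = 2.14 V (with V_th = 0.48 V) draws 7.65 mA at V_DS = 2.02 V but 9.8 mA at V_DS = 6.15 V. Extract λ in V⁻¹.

λ = 0.0789 V⁻¹

With V_GS fixed, I_D ∝ (1 + λ V_DS) in saturation, so I_D2/I_D1 = (1 + λ V_DS2)/(1 + λ V_DS1).
9.8/7.65 = 1.281 = (1 + 6.15 λ)/(1 + 2.02 λ).
Solving: λ (I_D1 V_DS2 − I_D2 V_DS1) = I_D2 − I_D1, so λ = (9.8 − 7.65) / (7.65 × 6.15 − 9.8 × 2.02) = 2.15 / 27.3 = 0.0789 V⁻¹.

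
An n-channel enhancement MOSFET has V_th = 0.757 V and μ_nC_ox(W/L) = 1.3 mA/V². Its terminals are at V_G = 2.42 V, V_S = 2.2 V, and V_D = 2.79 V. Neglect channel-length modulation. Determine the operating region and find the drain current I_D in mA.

Cutoff; I_D = 0 mA

V_GS = V_G − V_S = 2.42 − 2.2 = 0.22 V; V_DS = V_D − V_S = 2.79 − 2.2 = 0.59 V.
V_GS = 0.22 V < V_th = 0.757 V, so the transistor is in cutoff.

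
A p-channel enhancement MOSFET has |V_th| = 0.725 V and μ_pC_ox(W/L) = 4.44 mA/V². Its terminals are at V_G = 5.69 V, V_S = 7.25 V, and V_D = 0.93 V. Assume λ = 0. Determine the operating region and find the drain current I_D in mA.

V_SG = V_S − V_G = 7.25 − 5.69 = 1.56 V; V_SD = V_S − V_D = 7.25 − 0.93 = 6.32 V.
V_ov = V_SG − |V_th| = 1.56 − 0.725 = 0.835 V.
Since V_SD = 6.32 V ≥ V_ov = 0.835 V, the device is in saturation.
I_D = ½ k_p V_ov² = 0.5 × 4.44 × 0.835² = 1.55 mA.

Saturation; I_D = 1.55 mA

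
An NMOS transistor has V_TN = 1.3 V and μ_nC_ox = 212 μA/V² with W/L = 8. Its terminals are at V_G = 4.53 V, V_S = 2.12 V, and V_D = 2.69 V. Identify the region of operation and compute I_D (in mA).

V_GS = V_G − V_S = 4.53 − 2.12 = 2.41 V; V_DS = V_D − V_S = 2.69 − 2.12 = 0.57 V.
k_n = μ_nC_ox · (W/L) = 1.696 mA/V².
V_ov = V_GS − V_TN = 2.41 − 1.3 = 1.11 V.
Since V_DS = 0.57 V < V_ov = 1.11 V, the device is in the triode region.
I_D = k_n [V_ov · V_DS − ½ V_DS²] = 1.696 × [1.11 × 0.57 − 0.5 × 0.57²] = 0.798 mA.

Triode; I_D = 0.798 mA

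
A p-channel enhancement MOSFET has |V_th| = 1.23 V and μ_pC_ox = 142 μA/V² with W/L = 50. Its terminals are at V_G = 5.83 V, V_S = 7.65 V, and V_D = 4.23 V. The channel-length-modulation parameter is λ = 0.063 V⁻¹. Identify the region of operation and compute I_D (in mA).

V_SG = V_S − V_G = 7.65 − 5.83 = 1.82 V; V_SD = V_S − V_D = 7.65 − 4.23 = 3.42 V.
k_p = μ_pC_ox · (W/L) = 7.1 mA/V².
V_ov = V_SG − |V_th| = 1.82 − 1.23 = 0.59 V.
Since V_SD = 3.42 V ≥ V_ov = 0.59 V, the device is in saturation.
I_D = ½ k_p V_ov² (1 + λ V_SD) = 0.5 × 7.1 × 0.59² × (1 + 0.063 × 3.42) = 1.5 mA.

Saturation; I_D = 1.50 mA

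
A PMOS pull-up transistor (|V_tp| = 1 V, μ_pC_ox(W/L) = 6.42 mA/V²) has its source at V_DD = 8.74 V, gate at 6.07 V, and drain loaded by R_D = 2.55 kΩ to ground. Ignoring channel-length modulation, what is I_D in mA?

V_SG = V_DD − V_G = 8.74 − 6.07 = 2.67 V, so V_ov = 2.67 − 1 = 1.67 V.
Assume saturation: I_D = ½ k_p V_ov² = 0.5 × 6.42 × 1.67² = 8.95 mA, giving V_SD = V_DD − I_D R_D = 8.74 − 8.95 × 2.55 = -14.1 V.
But -14.1 V < V_ov = 1.67 V, so the device is actually in triode.
In triode I_D = k_p[V_ov V_SD − ½ V_SD²] and I_D = (V_DD − V_SD)/R_D. Equating: 8.19 V_SD² − 28.34 V_SD + 8.74 = 0, giving V_SD = 0.342 V (the root below V_ov).
I_D = (8.74 − 0.342) / 2.55 = 3.29 mA.

I_D = 3.29 mA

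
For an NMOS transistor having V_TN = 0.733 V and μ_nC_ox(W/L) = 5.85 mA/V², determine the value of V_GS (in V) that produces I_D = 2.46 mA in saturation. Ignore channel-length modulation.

In saturation I_D = ½ k_n (V_GS − V_TN)², so V_GS − V_TN = √(2 I_D / k_n) = √(2 × 2.46 / 5.85) = 0.917 V.
V_GS = 0.733 + 0.917 = 1.65 V.

V_GS = 1.65 V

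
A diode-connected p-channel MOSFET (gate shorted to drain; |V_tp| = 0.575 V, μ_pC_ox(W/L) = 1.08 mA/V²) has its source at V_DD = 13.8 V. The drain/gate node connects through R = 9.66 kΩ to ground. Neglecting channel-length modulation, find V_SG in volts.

With gate tied to drain, V_SG = V_SD ≥ V_SG − |V_tp|, so the device is in saturation.
KCL at the drain: ½ k_p (V_SG − |V_tp|)² = (V_DD − V_SG)/R.
Let x = V_SG − 0.575. Then 5.22 x² + x − 13.23 = 0, giving x = 1.5 V (positive root), so V_SG = 2.07 V.
I_D = (V_DD − V_SG)/R = (13.8 − 2.07) / 9.66 = 1.21 mA.

V_SG = 2.07 V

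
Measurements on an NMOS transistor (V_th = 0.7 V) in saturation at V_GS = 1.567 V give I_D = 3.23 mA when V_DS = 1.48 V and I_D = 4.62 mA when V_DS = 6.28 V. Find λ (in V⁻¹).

λ = 0.103 V⁻¹

With V_GS fixed, I_D ∝ (1 + λ V_DS) in saturation, so I_D2/I_D1 = (1 + λ V_DS2)/(1 + λ V_DS1).
4.62/3.23 = 1.43 = (1 + 6.28 λ)/(1 + 1.48 λ).
Solving: λ (I_D1 V_DS2 − I_D2 V_DS1) = I_D2 − I_D1, so λ = (4.62 − 3.23) / (3.23 × 6.28 − 4.62 × 1.48) = 1.39 / 13.4 = 0.103 V⁻¹.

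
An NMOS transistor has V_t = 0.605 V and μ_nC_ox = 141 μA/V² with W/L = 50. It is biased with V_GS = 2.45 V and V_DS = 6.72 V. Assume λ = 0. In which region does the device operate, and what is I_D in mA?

Saturation; I_D = 12.0 mA

k_n = μ_nC_ox · (W/L) = 7.05 mA/V².
V_ov = V_GS − V_t = 2.45 − 0.605 = 1.85 V.
Since V_DS = 6.72 V ≥ V_ov = 1.85 V, the device is in saturation.
I_D = ½ k_n V_ov² = 0.5 × 7.05 × 1.85² = 12 mA.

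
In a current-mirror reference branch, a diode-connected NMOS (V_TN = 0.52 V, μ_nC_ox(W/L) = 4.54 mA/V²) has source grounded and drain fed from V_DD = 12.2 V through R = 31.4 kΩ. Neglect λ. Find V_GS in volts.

V_GS = 0.918 V

With gate tied to drain, V_GS = V_DS ≥ V_GS − V_TN, so the device is in saturation.
KCL at the drain: ½ k_n (V_GS − V_TN)² = (V_DD − V_GS)/R.
Let x = V_GS − 0.52. Then 71.3 x² + x − 11.68 = 0, giving x = 0.398 V (positive root), so V_GS = 0.918 V.
I_D = (V_DD − V_GS)/R = (12.2 − 0.918) / 31.4 = 0.359 mA.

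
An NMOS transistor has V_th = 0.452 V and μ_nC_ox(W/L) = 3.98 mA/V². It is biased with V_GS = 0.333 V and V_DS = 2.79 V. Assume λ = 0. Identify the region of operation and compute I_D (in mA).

Cutoff; I_D = 0 mA

V_GS = 0.333 V < V_th = 0.452 V, so the transistor is in cutoff.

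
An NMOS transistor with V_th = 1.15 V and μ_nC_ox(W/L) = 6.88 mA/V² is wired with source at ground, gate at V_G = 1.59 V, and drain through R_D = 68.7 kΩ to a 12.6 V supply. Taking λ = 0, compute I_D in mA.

I_D = 0.182 mA

V_GS = V_G = 1.59 V, so V_ov = 1.59 − 1.15 = 0.44 V.
Assume saturation: I_D = ½ k_n V_ov² = 0.5 × 6.88 × 0.44² = 0.666 mA, giving V_DS = V_DD − I_D R_D = 12.6 − 0.666 × 68.7 = -33.2 V.
But -33.2 V < V_ov = 0.44 V, so the device is actually in triode.
In triode I_D = k_n[V_ov V_DS − ½ V_DS²] and I_D = (V_DD − V_DS)/R_D. Equating: 236 V_DS² − 209 V_DS + 12.6 = 0, giving V_DS = 0.0651 V (the root below V_ov).
I_D = (12.6 − 0.0651) / 68.7 = 0.182 mA.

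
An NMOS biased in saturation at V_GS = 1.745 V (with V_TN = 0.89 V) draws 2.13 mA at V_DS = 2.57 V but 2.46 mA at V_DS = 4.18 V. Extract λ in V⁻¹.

λ = 0.128 V⁻¹

With V_GS fixed, I_D ∝ (1 + λ V_DS) in saturation, so I_D2/I_D1 = (1 + λ V_DS2)/(1 + λ V_DS1).
2.46/2.13 = 1.155 = (1 + 4.18 λ)/(1 + 2.57 λ).
Solving: λ (I_D1 V_DS2 − I_D2 V_DS1) = I_D2 − I_D1, so λ = (2.46 − 2.13) / (2.13 × 4.18 − 2.46 × 2.57) = 0.33 / 2.58 = 0.128 V⁻¹.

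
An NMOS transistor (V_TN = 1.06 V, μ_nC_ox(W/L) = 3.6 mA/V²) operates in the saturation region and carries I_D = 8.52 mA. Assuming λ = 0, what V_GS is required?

V_GS = 3.24 V

In saturation I_D = ½ k_n (V_GS − V_TN)², so V_GS − V_TN = √(2 I_D / k_n) = √(2 × 8.52 / 3.6) = 2.18 V.
V_GS = 1.06 + 2.18 = 3.24 V.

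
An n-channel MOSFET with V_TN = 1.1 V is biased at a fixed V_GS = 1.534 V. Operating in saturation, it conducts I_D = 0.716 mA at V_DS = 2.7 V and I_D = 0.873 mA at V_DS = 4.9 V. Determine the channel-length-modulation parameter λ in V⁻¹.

λ = 0.136 V⁻¹

With V_GS fixed, I_D ∝ (1 + λ V_DS) in saturation, so I_D2/I_D1 = (1 + λ V_DS2)/(1 + λ V_DS1).
0.873/0.716 = 1.219 = (1 + 4.9 λ)/(1 + 2.7 λ).
Solving: λ (I_D1 V_DS2 − I_D2 V_DS1) = I_D2 − I_D1, so λ = (0.873 − 0.716) / (0.716 × 4.9 − 0.873 × 2.7) = 0.157 / 1.15 = 0.136 V⁻¹.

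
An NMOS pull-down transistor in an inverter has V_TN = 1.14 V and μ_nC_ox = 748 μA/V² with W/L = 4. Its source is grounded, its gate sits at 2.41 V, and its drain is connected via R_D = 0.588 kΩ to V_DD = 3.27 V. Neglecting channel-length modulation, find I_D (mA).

V_GS = V_G = 2.41 V, so V_ov = 2.41 − 1.14 = 1.27 V.
k_n = μ_nC_ox · (W/L) = 2.992 mA/V².
Assume saturation: I_D = ½ k_n V_ov² = 0.5 × 2.992 × 1.27² = 2.41 mA, giving V_DS = V_DD − I_D R_D = 3.27 − 2.41 × 0.588 = 1.85 V.
V_DS = 1.85 V ≥ V_ov = 1.27 V, confirming saturation.

I_D = 2.41 mA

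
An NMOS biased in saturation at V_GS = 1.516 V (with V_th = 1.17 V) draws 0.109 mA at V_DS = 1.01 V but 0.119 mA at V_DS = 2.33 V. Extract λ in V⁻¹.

λ = 0.0747 V⁻¹

With V_GS fixed, I_D ∝ (1 + λ V_DS) in saturation, so I_D2/I_D1 = (1 + λ V_DS2)/(1 + λ V_DS1).
0.119/0.109 = 1.092 = (1 + 2.33 λ)/(1 + 1.01 λ).
Solving: λ (I_D1 V_DS2 − I_D2 V_DS1) = I_D2 − I_D1, so λ = (0.119 − 0.109) / (0.109 × 2.33 − 0.119 × 1.01) = 0.01 / 0.134 = 0.0747 V⁻¹.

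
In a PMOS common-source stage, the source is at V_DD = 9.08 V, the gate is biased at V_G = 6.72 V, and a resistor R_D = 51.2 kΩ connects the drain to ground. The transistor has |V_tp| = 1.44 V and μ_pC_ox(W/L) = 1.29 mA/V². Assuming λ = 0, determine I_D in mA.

V_SG = V_DD − V_G = 9.08 − 6.72 = 2.36 V, so V_ov = 2.36 − 1.44 = 0.92 V.
Assume saturation: I_D = ½ k_p V_ov² = 0.5 × 1.29 × 0.92² = 0.546 mA, giving V_SD = V_DD − I_D R_D = 9.08 − 0.546 × 51.2 = -18.9 V.
But -18.9 V < V_ov = 0.92 V, so the device is actually in triode.
In triode I_D = k_p[V_ov V_SD − ½ V_SD²] and I_D = (V_DD − V_SD)/R_D. Equating: 33 V_SD² − 61.76 V_SD + 9.08 = 0, giving V_SD = 0.161 V (the root below V_ov).
I_D = (9.08 − 0.161) / 51.2 = 0.174 mA.

I_D = 0.174 mA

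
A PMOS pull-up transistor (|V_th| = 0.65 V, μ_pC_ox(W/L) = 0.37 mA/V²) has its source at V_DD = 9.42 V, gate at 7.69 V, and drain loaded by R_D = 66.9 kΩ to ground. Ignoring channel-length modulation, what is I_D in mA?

I_D = 0.135 mA

V_SG = V_DD − V_G = 9.42 − 7.69 = 1.73 V, so V_ov = 1.73 − 0.65 = 1.08 V.
Assume saturation: I_D = ½ k_p V_ov² = 0.5 × 0.37 × 1.08² = 0.216 mA, giving V_SD = V_DD − I_D R_D = 9.42 − 0.216 × 66.9 = -5.02 V.
But -5.02 V < V_ov = 1.08 V, so the device is actually in triode.
In triode I_D = k_p[V_ov V_SD − ½ V_SD²] and I_D = (V_DD − V_SD)/R_D. Equating: 12.4 V_SD² − 27.73 V_SD + 9.42 = 0, giving V_SD = 0.417 V (the root below V_ov).
I_D = (9.42 − 0.417) / 66.9 = 0.135 mA.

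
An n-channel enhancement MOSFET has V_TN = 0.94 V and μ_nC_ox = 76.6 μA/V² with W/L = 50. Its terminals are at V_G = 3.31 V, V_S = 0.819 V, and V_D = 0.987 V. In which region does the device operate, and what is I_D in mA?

Triode; I_D = 0.944 mA

V_GS = V_G − V_S = 3.31 − 0.819 = 2.49 V; V_DS = V_D − V_S = 0.987 − 0.819 = 0.168 V.
k_n = μ_nC_ox · (W/L) = 3.83 mA/V².
V_ov = V_GS − V_TN = 2.49 − 0.94 = 1.55 V.
Since V_DS = 0.168 V < V_ov = 1.55 V, the device is in the triode region.
I_D = k_n [V_ov · V_DS − ½ V_DS²] = 3.83 × [1.55 × 0.168 − 0.5 × 0.168²] = 0.944 mA.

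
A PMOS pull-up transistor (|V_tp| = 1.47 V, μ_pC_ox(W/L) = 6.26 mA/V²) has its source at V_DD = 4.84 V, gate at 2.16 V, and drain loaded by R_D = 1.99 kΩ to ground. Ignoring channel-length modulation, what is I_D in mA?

V_SG = V_DD − V_G = 4.84 − 2.16 = 2.68 V, so V_ov = 2.68 − 1.47 = 1.21 V.
Assume saturation: I_D = ½ k_p V_ov² = 0.5 × 6.26 × 1.21² = 4.58 mA, giving V_SD = V_DD − I_D R_D = 4.84 − 4.58 × 1.99 = -4.28 V.
But -4.28 V < V_ov = 1.21 V, so the device is actually in triode.
In triode I_D = k_p[V_ov V_SD − ½ V_SD²] and I_D = (V_DD − V_SD)/R_D. Equating: 6.23 V_SD² − 16.07 V_SD + 4.84 = 0, giving V_SD = 0.348 V (the root below V_ov).
I_D = (4.84 − 0.348) / 1.99 = 2.26 mA.

I_D = 2.26 mA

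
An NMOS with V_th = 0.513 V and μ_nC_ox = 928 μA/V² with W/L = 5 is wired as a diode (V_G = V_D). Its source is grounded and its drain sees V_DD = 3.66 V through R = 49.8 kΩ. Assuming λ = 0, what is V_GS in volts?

V_GS = 0.674 V

With gate tied to drain, V_GS = V_DS ≥ V_GS − V_th, so the device is in saturation.
k_n = μ_nC_ox · (W/L) = 4.64 mA/V².
KCL at the drain: ½ k_n (V_GS − V_th)² = (V_DD − V_GS)/R.
Let x = V_GS − 0.513. Then 116 x² + x − 3.147 = 0, giving x = 0.161 V (positive root), so V_GS = 0.674 V.
I_D = (V_DD − V_GS)/R = (3.66 − 0.674) / 49.8 = 0.06 mA.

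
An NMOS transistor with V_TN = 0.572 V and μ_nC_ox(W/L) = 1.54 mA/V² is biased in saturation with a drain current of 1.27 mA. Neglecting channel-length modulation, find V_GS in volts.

In saturation I_D = ½ k_n (V_GS − V_TN)², so V_GS − V_TN = √(2 I_D / k_n) = √(2 × 1.27 / 1.54) = 1.28 V.
V_GS = 0.572 + 1.28 = 1.86 V.

V_GS = 1.86 V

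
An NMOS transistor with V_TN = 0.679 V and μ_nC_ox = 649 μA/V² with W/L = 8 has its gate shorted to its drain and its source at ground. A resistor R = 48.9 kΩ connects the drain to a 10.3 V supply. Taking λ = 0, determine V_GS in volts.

V_GS = 0.950 V

With gate tied to drain, V_GS = V_DS ≥ V_GS − V_TN, so the device is in saturation.
k_n = μ_nC_ox · (W/L) = 5.192 mA/V².
KCL at the drain: ½ k_n (V_GS − V_TN)² = (V_DD − V_GS)/R.
Let x = V_GS − 0.679. Then 127 x² + x − 9.621 = 0, giving x = 0.271 V (positive root), so V_GS = 0.95 V.
I_D = (V_DD − V_GS)/R = (10.3 − 0.95) / 48.9 = 0.191 mA.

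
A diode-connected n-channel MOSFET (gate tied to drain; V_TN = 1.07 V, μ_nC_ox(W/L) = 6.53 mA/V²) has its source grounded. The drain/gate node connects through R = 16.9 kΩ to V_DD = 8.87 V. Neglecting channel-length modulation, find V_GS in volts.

With gate tied to drain, V_GS = V_DS ≥ V_GS − V_TN, so the device is in saturation.
KCL at the drain: ½ k_n (V_GS − V_TN)² = (V_DD − V_GS)/R.
Let x = V_GS − 1.07. Then 55.2 x² + x − 7.8 = 0, giving x = 0.367 V (positive root), so V_GS = 1.44 V.
I_D = (V_DD − V_GS)/R = (8.87 − 1.44) / 16.9 = 0.44 mA.

V_GS = 1.44 V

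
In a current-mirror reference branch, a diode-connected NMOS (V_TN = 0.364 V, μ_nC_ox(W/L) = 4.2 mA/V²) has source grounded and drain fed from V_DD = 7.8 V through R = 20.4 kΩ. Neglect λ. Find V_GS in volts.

V_GS = 0.769 V

With gate tied to drain, V_GS = V_DS ≥ V_GS − V_TN, so the device is in saturation.
KCL at the drain: ½ k_n (V_GS − V_TN)² = (V_DD − V_GS)/R.
Let x = V_GS − 0.364. Then 42.8 x² + x − 7.436 = 0, giving x = 0.405 V (positive root), so V_GS = 0.769 V.
I_D = (V_DD − V_GS)/R = (7.8 − 0.769) / 20.4 = 0.345 mA.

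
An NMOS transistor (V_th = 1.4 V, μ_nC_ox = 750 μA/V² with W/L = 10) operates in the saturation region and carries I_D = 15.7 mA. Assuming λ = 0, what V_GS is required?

k_n = μ_nC_ox · (W/L) = 7.5 mA/V².
In saturation I_D = ½ k_n (V_GS − V_th)², so V_GS − V_th = √(2 I_D / k_n) = √(2 × 15.7 / 7.5) = 2.05 V.
V_GS = 1.4 + 2.05 = 3.45 V.

V_GS = 3.45 V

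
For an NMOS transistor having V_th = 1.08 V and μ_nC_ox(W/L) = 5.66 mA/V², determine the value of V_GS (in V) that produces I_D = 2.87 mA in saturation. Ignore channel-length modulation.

V_GS = 2.09 V

In saturation I_D = ½ k_n (V_GS − V_th)², so V_GS − V_th = √(2 I_D / k_n) = √(2 × 2.87 / 5.66) = 1.01 V.
V_GS = 1.08 + 1.01 = 2.09 V.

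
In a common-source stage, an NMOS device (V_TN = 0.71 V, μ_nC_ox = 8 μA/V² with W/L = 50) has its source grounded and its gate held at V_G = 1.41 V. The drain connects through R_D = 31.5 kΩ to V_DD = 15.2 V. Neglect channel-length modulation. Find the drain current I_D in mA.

I_D = 0.0980 mA

V_GS = V_G = 1.41 V, so V_ov = 1.41 − 0.71 = 0.7 V.
k_n = μ_nC_ox · (W/L) = 0.4 mA/V².
Assume saturation: I_D = ½ k_n V_ov² = 0.5 × 0.4 × 0.7² = 0.098 mA, giving V_DS = V_DD − I_D R_D = 15.2 − 0.098 × 31.5 = 12.1 V.
V_DS = 12.1 V ≥ V_ov = 0.7 V, confirming saturation.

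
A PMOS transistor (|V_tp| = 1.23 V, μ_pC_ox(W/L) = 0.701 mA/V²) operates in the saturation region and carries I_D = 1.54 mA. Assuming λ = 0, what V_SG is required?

V_SG = 3.33 V

In saturation I_D = ½ k_p (V_SG − |V_tp|)², so V_SG − |V_tp| = √(2 I_D / k_p) = √(2 × 1.54 / 0.701) = 2.1 V.
V_SG = 1.23 + 2.1 = 3.33 V.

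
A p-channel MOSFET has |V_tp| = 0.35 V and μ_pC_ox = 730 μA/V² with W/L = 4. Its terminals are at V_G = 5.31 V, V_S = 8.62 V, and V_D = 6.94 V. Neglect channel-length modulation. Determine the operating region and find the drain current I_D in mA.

Triode; I_D = 10.4 mA

V_SG = V_S − V_G = 8.62 − 5.31 = 3.31 V; V_SD = V_S − V_D = 8.62 − 6.94 = 1.68 V.
k_p = μ_pC_ox · (W/L) = 2.92 mA/V².
V_ov = V_SG − |V_tp| = 3.31 − 0.35 = 2.96 V.
Since V_SD = 1.68 V < V_ov = 2.96 V, the device is in the triode region.
I_D = k_p [V_ov · V_SD − ½ V_SD²] = 2.92 × [2.96 × 1.68 − 0.5 × 1.68²] = 10.4 mA.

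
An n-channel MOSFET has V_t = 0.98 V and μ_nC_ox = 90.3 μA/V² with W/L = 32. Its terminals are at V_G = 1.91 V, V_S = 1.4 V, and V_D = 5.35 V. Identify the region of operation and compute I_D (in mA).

V_GS = V_G − V_S = 1.91 − 1.4 = 0.51 V; V_DS = V_D − V_S = 5.35 − 1.4 = 3.95 V.
V_GS = 0.51 V < V_t = 0.98 V, so the transistor is in cutoff.

Cutoff; I_D = 0 mA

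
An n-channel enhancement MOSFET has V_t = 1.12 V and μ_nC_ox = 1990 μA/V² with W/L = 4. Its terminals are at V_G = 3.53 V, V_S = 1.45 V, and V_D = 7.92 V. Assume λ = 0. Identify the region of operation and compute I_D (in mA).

Saturation; I_D = 3.67 mA

V_GS = V_G − V_S = 3.53 − 1.45 = 2.08 V; V_DS = V_D − V_S = 7.92 − 1.45 = 6.47 V.
k_n = μ_nC_ox · (W/L) = 7.96 mA/V².
V_ov = V_GS − V_t = 2.08 − 1.12 = 0.96 V.
Since V_DS = 6.47 V ≥ V_ov = 0.96 V, the device is in saturation.
I_D = ½ k_n V_ov² = 0.5 × 7.96 × 0.96² = 3.67 mA.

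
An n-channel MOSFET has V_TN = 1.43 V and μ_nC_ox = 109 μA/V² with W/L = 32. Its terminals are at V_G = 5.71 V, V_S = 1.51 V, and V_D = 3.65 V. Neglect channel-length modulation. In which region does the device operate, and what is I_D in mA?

V_GS = V_G − V_S = 5.71 − 1.51 = 4.2 V; V_DS = V_D − V_S = 3.65 − 1.51 = 2.14 V.
k_n = μ_nC_ox · (W/L) = 3.488 mA/V².
V_ov = V_GS − V_TN = 4.2 − 1.43 = 2.77 V.
Since V_DS = 2.14 V < V_ov = 2.77 V, the device is in the triode region.
I_D = k_n [V_ov · V_DS − ½ V_DS²] = 3.488 × [2.77 × 2.14 − 0.5 × 2.14²] = 12.7 mA.

Triode; I_D = 12.7 mA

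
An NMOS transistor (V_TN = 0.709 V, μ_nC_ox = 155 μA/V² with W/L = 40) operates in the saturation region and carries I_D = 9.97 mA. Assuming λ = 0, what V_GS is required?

k_n = μ_nC_ox · (W/L) = 6.2 mA/V².
In saturation I_D = ½ k_n (V_GS − V_TN)², so V_GS − V_TN = √(2 I_D / k_n) = √(2 × 9.97 / 6.2) = 1.79 V.
V_GS = 0.709 + 1.79 = 2.5 V.

V_GS = 2.50 V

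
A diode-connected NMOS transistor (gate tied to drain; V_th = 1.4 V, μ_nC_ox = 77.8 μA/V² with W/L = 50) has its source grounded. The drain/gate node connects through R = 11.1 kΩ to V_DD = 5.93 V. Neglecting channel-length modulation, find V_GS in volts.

V_GS = 1.84 V

With gate tied to drain, V_GS = V_DS ≥ V_GS − V_th, so the device is in saturation.
k_n = μ_nC_ox · (W/L) = 3.89 mA/V².
KCL at the drain: ½ k_n (V_GS − V_th)² = (V_DD − V_GS)/R.
Let x = V_GS − 1.4. Then 21.6 x² + x − 4.53 = 0, giving x = 0.435 V (positive root), so V_GS = 1.84 V.
I_D = (V_DD − V_GS)/R = (5.93 − 1.84) / 11.1 = 0.369 mA.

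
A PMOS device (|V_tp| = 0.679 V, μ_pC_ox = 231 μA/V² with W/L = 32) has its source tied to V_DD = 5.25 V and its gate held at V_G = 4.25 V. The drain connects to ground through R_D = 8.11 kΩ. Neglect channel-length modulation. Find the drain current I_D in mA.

I_D = 0.381 mA

V_SG = V_DD − V_G = 5.25 − 4.25 = 1 V, so V_ov = 1 − 0.679 = 0.321 V.
k_p = μ_pC_ox · (W/L) = 7.392 mA/V².
Assume saturation: I_D = ½ k_p V_ov² = 0.5 × 7.392 × 0.321² = 0.381 mA, giving V_SD = V_DD − I_D R_D = 5.25 − 0.381 × 8.11 = 2.16 V.
V_SD = 2.16 V ≥ V_ov = 0.321 V, confirming saturation.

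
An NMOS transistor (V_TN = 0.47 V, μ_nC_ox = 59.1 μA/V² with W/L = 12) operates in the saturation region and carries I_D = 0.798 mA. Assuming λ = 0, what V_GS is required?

k_n = μ_nC_ox · (W/L) = 0.7092 mA/V².
In saturation I_D = ½ k_n (V_GS − V_TN)², so V_GS − V_TN = √(2 I_D / k_n) = √(2 × 0.798 / 0.7092) = 1.5 V.
V_GS = 0.47 + 1.5 = 1.97 V.

V_GS = 1.97 V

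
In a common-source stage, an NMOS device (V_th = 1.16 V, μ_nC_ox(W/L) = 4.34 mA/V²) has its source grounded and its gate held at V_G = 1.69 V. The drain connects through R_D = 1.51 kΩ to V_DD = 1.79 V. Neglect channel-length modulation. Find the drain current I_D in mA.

I_D = 0.610 mA

V_GS = V_G = 1.69 V, so V_ov = 1.69 − 1.16 = 0.53 V.
Assume saturation: I_D = ½ k_n V_ov² = 0.5 × 4.34 × 0.53² = 0.61 mA, giving V_DS = V_DD − I_D R_D = 1.79 − 0.61 × 1.51 = 0.87 V.
V_DS = 0.87 V ≥ V_ov = 0.53 V, confirming saturation.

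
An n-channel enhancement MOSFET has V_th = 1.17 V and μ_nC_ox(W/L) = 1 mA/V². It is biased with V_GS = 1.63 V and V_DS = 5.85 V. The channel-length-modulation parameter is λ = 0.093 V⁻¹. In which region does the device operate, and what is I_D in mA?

Saturation; I_D = 0.163 mA

V_ov = V_GS − V_th = 1.63 − 1.17 = 0.46 V.
Since V_DS = 5.85 V ≥ V_ov = 0.46 V, the device is in saturation.
I_D = ½ k_n V_ov² (1 + λ V_DS) = 0.5 × 1 × 0.46² × (1 + 0.093 × 5.85) = 0.163 mA.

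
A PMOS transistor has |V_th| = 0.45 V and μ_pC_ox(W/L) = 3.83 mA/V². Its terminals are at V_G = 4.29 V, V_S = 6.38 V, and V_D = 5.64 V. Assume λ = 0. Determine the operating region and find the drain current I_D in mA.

Triode; I_D = 3.60 mA

V_SG = V_S − V_G = 6.38 − 4.29 = 2.09 V; V_SD = V_S − V_D = 6.38 − 5.64 = 0.74 V.
V_ov = V_SG − |V_th| = 2.09 − 0.45 = 1.64 V.
Since V_SD = 0.74 V < V_ov = 1.64 V, the device is in the triode region.
I_D = k_p [V_ov · V_SD − ½ V_SD²] = 3.83 × [1.64 × 0.74 − 0.5 × 0.74²] = 3.6 mA.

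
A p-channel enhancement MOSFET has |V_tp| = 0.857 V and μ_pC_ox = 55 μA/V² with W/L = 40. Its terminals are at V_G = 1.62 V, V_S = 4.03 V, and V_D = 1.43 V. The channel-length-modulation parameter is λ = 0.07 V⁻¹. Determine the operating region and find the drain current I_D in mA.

Saturation; I_D = 3.14 mA

V_SG = V_S − V_G = 4.03 − 1.62 = 2.41 V; V_SD = V_S − V_D = 4.03 − 1.43 = 2.6 V.
k_p = μ_pC_ox · (W/L) = 2.2 mA/V².
V_ov = V_SG − |V_tp| = 2.41 − 0.857 = 1.55 V.
Since V_SD = 2.6 V ≥ V_ov = 1.55 V, the device is in saturation.
I_D = ½ k_p V_ov² (1 + λ V_SD) = 0.5 × 2.2 × 1.55² × (1 + 0.07 × 2.6) = 3.14 mA.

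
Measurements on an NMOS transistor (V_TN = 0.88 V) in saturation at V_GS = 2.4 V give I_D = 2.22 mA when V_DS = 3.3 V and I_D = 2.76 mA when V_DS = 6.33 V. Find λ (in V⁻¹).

λ = 0.109 V⁻¹

With V_GS fixed, I_D ∝ (1 + λ V_DS) in saturation, so I_D2/I_D1 = (1 + λ V_DS2)/(1 + λ V_DS1).
2.76/2.22 = 1.243 = (1 + 6.33 λ)/(1 + 3.3 λ).
Solving: λ (I_D1 V_DS2 − I_D2 V_DS1) = I_D2 − I_D1, so λ = (2.76 − 2.22) / (2.22 × 6.33 − 2.76 × 3.3) = 0.54 / 4.94 = 0.109 V⁻¹.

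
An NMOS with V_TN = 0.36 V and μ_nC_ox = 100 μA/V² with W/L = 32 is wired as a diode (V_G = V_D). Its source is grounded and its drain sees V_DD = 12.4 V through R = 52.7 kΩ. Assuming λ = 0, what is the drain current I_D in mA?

I_D = 0.221 mA

With gate tied to drain, V_GS = V_DS ≥ V_GS − V_TN, so the device is in saturation.
k_n = μ_nC_ox · (W/L) = 3.2 mA/V².
KCL at the drain: ½ k_n (V_GS − V_TN)² = (V_DD − V_GS)/R.
Let x = V_GS − 0.36. Then 84.3 x² + x − 12.04 = 0, giving x = 0.372 V (positive root), so V_GS = 0.732 V.
I_D = (V_DD − V_GS)/R = (12.4 − 0.732) / 52.7 = 0.221 mA.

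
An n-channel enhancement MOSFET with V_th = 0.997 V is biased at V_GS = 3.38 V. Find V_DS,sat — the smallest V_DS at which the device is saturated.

The boundary between triode and saturation is V_DS = V_GS − V_th = V_ov.
V_ov = 3.38 − 0.997 = 2.38 V.

V_DS,sat = 2.38 V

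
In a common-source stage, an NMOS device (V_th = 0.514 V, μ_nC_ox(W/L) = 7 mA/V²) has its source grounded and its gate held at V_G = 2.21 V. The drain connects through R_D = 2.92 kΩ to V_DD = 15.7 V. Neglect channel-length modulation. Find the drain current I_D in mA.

I_D = 5.20 mA

V_GS = V_G = 2.21 V, so V_ov = 2.21 − 0.514 = 1.7 V.
Assume saturation: I_D = ½ k_n V_ov² = 0.5 × 7 × 1.7² = 10.1 mA, giving V_DS = V_DD − I_D R_D = 15.7 − 10.1 × 2.92 = -13.7 V.
But -13.7 V < V_ov = 1.7 V, so the device is actually in triode.
In triode I_D = k_n[V_ov V_DS − ½ V_DS²] and I_D = (V_DD − V_DS)/R_D. Equating: 10.2 V_DS² − 35.67 V_DS + 15.7 = 0, giving V_DS = 0.517 V (the root below V_ov).
I_D = (15.7 − 0.517) / 2.92 = 5.2 mA.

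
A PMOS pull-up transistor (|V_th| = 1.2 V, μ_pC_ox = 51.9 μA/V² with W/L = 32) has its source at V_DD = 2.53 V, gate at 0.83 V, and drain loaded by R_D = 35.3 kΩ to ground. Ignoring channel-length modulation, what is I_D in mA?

V_SG = V_DD − V_G = 2.53 − 0.83 = 1.7 V, so V_ov = 1.7 − 1.2 = 0.5 V.
k_p = μ_pC_ox · (W/L) = 1.661 mA/V².
Assume saturation: I_D = ½ k_p V_ov² = 0.5 × 1.661 × 0.5² = 0.208 mA, giving V_SD = V_DD − I_D R_D = 2.53 − 0.208 × 35.3 = -4.8 V.
But -4.8 V < V_ov = 0.5 V, so the device is actually in triode.
In triode I_D = k_p[V_ov V_SD − ½ V_SD²] and I_D = (V_DD − V_SD)/R_D. Equating: 29.3 V_SD² − 30.31 V_SD + 2.53 = 0, giving V_SD = 0.0916 V (the root below V_ov).
I_D = (2.53 − 0.0916) / 35.3 = 0.0691 mA.

I_D = 0.0691 mA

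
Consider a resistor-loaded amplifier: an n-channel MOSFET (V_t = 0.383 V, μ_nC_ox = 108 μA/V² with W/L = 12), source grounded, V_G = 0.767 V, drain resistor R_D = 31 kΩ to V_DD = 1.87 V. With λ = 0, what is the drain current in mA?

V_GS = V_G = 0.767 V, so V_ov = 0.767 − 0.383 = 0.384 V.
k_n = μ_nC_ox · (W/L) = 1.296 mA/V².
Assume saturation: I_D = ½ k_n V_ov² = 0.5 × 1.296 × 0.384² = 0.0956 mA, giving V_DS = V_DD − I_D R_D = 1.87 − 0.0956 × 31 = -1.09 V.
But -1.09 V < V_ov = 0.384 V, so the device is actually in triode.
In triode I_D = k_n[V_ov V_DS − ½ V_DS²] and I_D = (V_DD − V_DS)/R_D. Equating: 20.1 V_DS² − 16.43 V_DS + 1.87 = 0, giving V_DS = 0.137 V (the root below V_ov).
I_D = (1.87 − 0.137) / 31 = 0.0559 mA.

I_D = 0.0559 mA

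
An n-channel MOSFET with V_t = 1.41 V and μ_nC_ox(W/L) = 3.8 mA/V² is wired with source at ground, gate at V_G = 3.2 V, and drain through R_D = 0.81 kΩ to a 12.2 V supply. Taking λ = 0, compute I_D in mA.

I_D = 6.09 mA

V_GS = V_G = 3.2 V, so V_ov = 3.2 − 1.41 = 1.79 V.
Assume saturation: I_D = ½ k_n V_ov² = 0.5 × 3.8 × 1.79² = 6.09 mA, giving V_DS = V_DD − I_D R_D = 12.2 − 6.09 × 0.81 = 7.27 V.
V_DS = 7.27 V ≥ V_ov = 1.79 V, confirming saturation.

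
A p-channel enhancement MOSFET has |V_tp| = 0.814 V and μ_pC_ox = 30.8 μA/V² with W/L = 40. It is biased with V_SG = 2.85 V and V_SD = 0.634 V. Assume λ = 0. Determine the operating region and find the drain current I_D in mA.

Triode; I_D = 1.34 mA

k_p = μ_pC_ox · (W/L) = 1.232 mA/V².
V_ov = V_SG − |V_tp| = 2.85 − 0.814 = 2.04 V.
Since V_SD = 0.634 V < V_ov = 2.04 V, the device is in the triode region.
I_D = k_p [V_ov · V_SD − ½ V_SD²] = 1.232 × [2.04 × 0.634 − 0.5 × 0.634²] = 1.34 mA.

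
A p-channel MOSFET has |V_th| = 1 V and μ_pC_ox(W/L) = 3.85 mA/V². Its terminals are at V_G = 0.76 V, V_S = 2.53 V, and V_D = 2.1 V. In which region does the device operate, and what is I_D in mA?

Triode; I_D = 0.919 mA

V_SG = V_S − V_G = 2.53 − 0.76 = 1.77 V; V_SD = V_S − V_D = 2.53 − 2.1 = 0.43 V.
V_ov = V_SG − |V_th| = 1.77 − 1 = 0.77 V.
Since V_SD = 0.43 V < V_ov = 0.77 V, the device is in the triode region.
I_D = k_p [V_ov · V_SD − ½ V_SD²] = 3.85 × [0.77 × 0.43 − 0.5 × 0.43²] = 0.919 mA.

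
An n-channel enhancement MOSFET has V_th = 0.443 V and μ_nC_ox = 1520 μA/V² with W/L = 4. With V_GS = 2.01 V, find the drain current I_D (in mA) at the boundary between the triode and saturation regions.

At the boundary V_DS = V_ov = V_GS − V_th = 2.01 − 0.443 = 1.57 V.
k_n = μ_nC_ox · (W/L) = 6.08 mA/V².
I_D = ½ k_n V_ov² = 0.5 × 6.08 × 1.57² = 7.46 mA.

I_D = 7.46 mA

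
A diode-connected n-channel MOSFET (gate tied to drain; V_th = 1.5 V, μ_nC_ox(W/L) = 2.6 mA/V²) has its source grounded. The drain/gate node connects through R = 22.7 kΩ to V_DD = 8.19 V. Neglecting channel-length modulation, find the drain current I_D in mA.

I_D = 0.274 mA

With gate tied to drain, V_GS = V_DS ≥ V_GS − V_th, so the device is in saturation.
KCL at the drain: ½ k_n (V_GS − V_th)² = (V_DD − V_GS)/R.
Let x = V_GS − 1.5. Then 29.5 x² + x − 6.69 = 0, giving x = 0.459 V (positive root), so V_GS = 1.96 V.
I_D = (V_DD − V_GS)/R = (8.19 − 1.96) / 22.7 = 0.274 mA.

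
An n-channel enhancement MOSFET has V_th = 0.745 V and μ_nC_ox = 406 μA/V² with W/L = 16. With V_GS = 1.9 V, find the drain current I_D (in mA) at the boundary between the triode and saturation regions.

At the boundary V_DS = V_ov = V_GS − V_th = 1.9 − 0.745 = 1.15 V.
k_n = μ_nC_ox · (W/L) = 6.496 mA/V².
I_D = ½ k_n V_ov² = 0.5 × 6.496 × 1.15² = 4.33 mA.

I_D = 4.33 mA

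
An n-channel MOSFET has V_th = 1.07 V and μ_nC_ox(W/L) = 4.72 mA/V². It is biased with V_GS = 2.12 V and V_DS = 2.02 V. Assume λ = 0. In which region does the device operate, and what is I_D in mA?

Saturation; I_D = 2.60 mA

V_ov = V_GS − V_th = 2.12 − 1.07 = 1.05 V.
Since V_DS = 2.02 V ≥ V_ov = 1.05 V, the device is in saturation.
I_D = ½ k_n V_ov² = 0.5 × 4.72 × 1.05² = 2.6 mA.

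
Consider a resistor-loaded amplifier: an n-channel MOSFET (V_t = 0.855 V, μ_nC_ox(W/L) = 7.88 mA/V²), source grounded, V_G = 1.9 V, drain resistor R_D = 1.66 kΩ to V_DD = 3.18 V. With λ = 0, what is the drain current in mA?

V_GS = V_G = 1.9 V, so V_ov = 1.9 − 0.855 = 1.04 V.
Assume saturation: I_D = ½ k_n V_ov² = 0.5 × 7.88 × 1.04² = 4.3 mA, giving V_DS = V_DD − I_D R_D = 3.18 − 4.3 × 1.66 = -3.96 V.
But -3.96 V < V_ov = 1.04 V, so the device is actually in triode.
In triode I_D = k_n[V_ov V_DS − ½ V_DS²] and I_D = (V_DD − V_DS)/R_D. Equating: 6.54 V_DS² − 14.67 V_DS + 3.18 = 0, giving V_DS = 0.243 V (the root below V_ov).
I_D = (3.18 − 0.243) / 1.66 = 1.77 mA.

I_D = 1.77 mA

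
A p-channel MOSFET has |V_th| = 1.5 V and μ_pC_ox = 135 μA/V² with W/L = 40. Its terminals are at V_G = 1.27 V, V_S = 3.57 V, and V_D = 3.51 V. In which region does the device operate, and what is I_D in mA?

Triode; I_D = 0.249 mA

V_SG = V_S − V_G = 3.57 − 1.27 = 2.3 V; V_SD = V_S − V_D = 3.57 − 3.51 = 0.06 V.
k_p = μ_pC_ox · (W/L) = 5.4 mA/V².
V_ov = V_SG − |V_th| = 2.3 − 1.5 = 0.8 V.
Since V_SD = 0.06 V < V_ov = 0.8 V, the device is in the triode region.
I_D = k_p [V_ov · V_SD − ½ V_SD²] = 5.4 × [0.8 × 0.06 − 0.5 × 0.06²] = 0.249 mA.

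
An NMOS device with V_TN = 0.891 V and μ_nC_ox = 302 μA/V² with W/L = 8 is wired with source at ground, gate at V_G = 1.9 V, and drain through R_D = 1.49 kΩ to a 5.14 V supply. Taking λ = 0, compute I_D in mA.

V_GS = V_G = 1.9 V, so V_ov = 1.9 − 0.891 = 1.01 V.
k_n = μ_nC_ox · (W/L) = 2.416 mA/V².
Assume saturation: I_D = ½ k_n V_ov² = 0.5 × 2.416 × 1.01² = 1.23 mA, giving V_DS = V_DD − I_D R_D = 5.14 − 1.23 × 1.49 = 3.31 V.
V_DS = 3.31 V ≥ V_ov = 1.01 V, confirming saturation.

I_D = 1.23 mA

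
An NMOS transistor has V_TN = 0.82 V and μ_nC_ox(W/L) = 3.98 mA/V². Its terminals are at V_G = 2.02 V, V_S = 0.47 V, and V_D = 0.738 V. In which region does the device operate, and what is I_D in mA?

V_GS = V_G − V_S = 2.02 − 0.47 = 1.55 V; V_DS = V_D − V_S = 0.738 − 0.47 = 0.268 V.
V_ov = V_GS − V_TN = 1.55 − 0.82 = 0.73 V.
Since V_DS = 0.268 V < V_ov = 0.73 V, the device is in the triode region.
I_D = k_n [V_ov · V_DS − ½ V_DS²] = 3.98 × [0.73 × 0.268 − 0.5 × 0.268²] = 0.636 mA.

Triode; I_D = 0.636 mA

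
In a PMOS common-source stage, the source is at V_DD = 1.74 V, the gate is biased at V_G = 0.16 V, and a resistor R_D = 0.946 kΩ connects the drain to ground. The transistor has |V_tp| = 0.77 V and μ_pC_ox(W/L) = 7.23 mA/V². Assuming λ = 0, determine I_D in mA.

V_SG = V_DD − V_G = 1.74 − 0.16 = 1.58 V, so V_ov = 1.58 − 0.77 = 0.81 V.
Assume saturation: I_D = ½ k_p V_ov² = 0.5 × 7.23 × 0.81² = 2.37 mA, giving V_SD = V_DD − I_D R_D = 1.74 − 2.37 × 0.946 = -0.504 V.
But -0.504 V < V_ov = 0.81 V, so the device is actually in triode.
In triode I_D = k_p[V_ov V_SD − ½ V_SD²] and I_D = (V_DD − V_SD)/R_D. Equating: 3.42 V_SD² − 6.54 V_SD + 1.74 = 0, giving V_SD = 0.319 V (the root below V_ov).
I_D = (1.74 − 0.319) / 0.946 = 1.5 mA.

I_D = 1.50 mA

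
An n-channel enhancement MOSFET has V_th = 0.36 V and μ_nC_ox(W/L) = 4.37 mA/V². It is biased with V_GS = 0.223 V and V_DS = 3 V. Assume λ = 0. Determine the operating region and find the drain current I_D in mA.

V_GS = 0.223 V < V_th = 0.36 V, so the transistor is in cutoff.

Cutoff; I_D = 0 mA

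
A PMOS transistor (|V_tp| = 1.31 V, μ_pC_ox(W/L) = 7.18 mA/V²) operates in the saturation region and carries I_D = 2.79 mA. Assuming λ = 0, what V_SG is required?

V_SG = 2.19 V

In saturation I_D = ½ k_p (V_SG − |V_tp|)², so V_SG − |V_tp| = √(2 I_D / k_p) = √(2 × 2.79 / 7.18) = 0.882 V.
V_SG = 1.31 + 0.882 = 2.19 V.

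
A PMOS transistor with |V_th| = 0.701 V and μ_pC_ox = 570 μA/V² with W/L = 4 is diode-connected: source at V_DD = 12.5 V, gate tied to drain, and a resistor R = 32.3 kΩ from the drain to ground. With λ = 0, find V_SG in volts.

With gate tied to drain, V_SG = V_SD ≥ V_SG − |V_th|, so the device is in saturation.
k_p = μ_pC_ox · (W/L) = 2.28 mA/V².
KCL at the drain: ½ k_p (V_SG − |V_th|)² = (V_DD − V_SG)/R.
Let x = V_SG − 0.701. Then 36.8 x² + x − 11.8 = 0, giving x = 0.553 V (positive root), so V_SG = 1.25 V.
I_D = (V_DD − V_SG)/R = (12.5 − 1.25) / 32.3 = 0.348 mA.

V_SG = 1.25 V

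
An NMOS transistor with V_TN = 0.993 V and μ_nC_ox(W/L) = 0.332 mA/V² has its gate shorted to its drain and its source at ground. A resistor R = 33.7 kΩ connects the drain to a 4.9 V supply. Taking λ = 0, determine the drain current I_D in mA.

With gate tied to drain, V_GS = V_DS ≥ V_GS − V_TN, so the device is in saturation.
KCL at the drain: ½ k_n (V_GS − V_TN)² = (V_DD − V_GS)/R.
Let x = V_GS − 0.993. Then 5.59 x² + x − 3.907 = 0, giving x = 0.751 V (positive root), so V_GS = 1.74 V.
I_D = (V_DD − V_GS)/R = (4.9 − 1.74) / 33.7 = 0.0936 mA.

I_D = 0.0936 mA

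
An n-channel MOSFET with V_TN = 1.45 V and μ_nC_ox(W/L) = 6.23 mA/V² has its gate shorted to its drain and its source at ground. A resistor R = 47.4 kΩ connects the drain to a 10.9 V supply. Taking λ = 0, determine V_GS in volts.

With gate tied to drain, V_GS = V_DS ≥ V_GS − V_TN, so the device is in saturation.
KCL at the drain: ½ k_n (V_GS − V_TN)² = (V_DD − V_GS)/R.
Let x = V_GS − 1.45. Then 148 x² + x − 9.45 = 0, giving x = 0.25 V (positive root), so V_GS = 1.7 V.
I_D = (V_DD − V_GS)/R = (10.9 − 1.7) / 47.4 = 0.194 mA.

V_GS = 1.70 V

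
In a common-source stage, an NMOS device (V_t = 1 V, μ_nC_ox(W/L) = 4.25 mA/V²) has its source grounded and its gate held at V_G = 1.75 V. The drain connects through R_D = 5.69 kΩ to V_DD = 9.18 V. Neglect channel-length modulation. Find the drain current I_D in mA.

V_GS = V_G = 1.75 V, so V_ov = 1.75 − 1 = 0.75 V.
Assume saturation: I_D = ½ k_n V_ov² = 0.5 × 4.25 × 0.75² = 1.2 mA, giving V_DS = V_DD − I_D R_D = 9.18 − 1.2 × 5.69 = 2.38 V.
V_DS = 2.38 V ≥ V_ov = 0.75 V, confirming saturation.

I_D = 1.20 mA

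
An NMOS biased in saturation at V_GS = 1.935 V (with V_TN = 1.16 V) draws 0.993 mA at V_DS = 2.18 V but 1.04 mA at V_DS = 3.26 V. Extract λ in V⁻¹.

With V_GS fixed, I_D ∝ (1 + λ V_DS) in saturation, so I_D2/I_D1 = (1 + λ V_DS2)/(1 + λ V_DS1).
1.04/0.993 = 1.047 = (1 + 3.26 λ)/(1 + 2.18 λ).
Solving: λ (I_D1 V_DS2 − I_D2 V_DS1) = I_D2 − I_D1, so λ = (1.04 − 0.993) / (0.993 × 3.26 − 1.04 × 2.18) = 0.047 / 0.97 = 0.0485 V⁻¹.

λ = 0.0485 V⁻¹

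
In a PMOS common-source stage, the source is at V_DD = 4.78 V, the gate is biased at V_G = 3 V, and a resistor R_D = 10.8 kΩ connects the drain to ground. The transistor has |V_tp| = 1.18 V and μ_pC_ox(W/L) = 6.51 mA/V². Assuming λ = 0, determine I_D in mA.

I_D = 0.431 mA

V_SG = V_DD − V_G = 4.78 − 3 = 1.78 V, so V_ov = 1.78 − 1.18 = 0.6 V.
Assume saturation: I_D = ½ k_p V_ov² = 0.5 × 6.51 × 0.6² = 1.17 mA, giving V_SD = V_DD − I_D R_D = 4.78 − 1.17 × 10.8 = -7.88 V.
But -7.88 V < V_ov = 0.6 V, so the device is actually in triode.
In triode I_D = k_p[V_ov V_SD − ½ V_SD²] and I_D = (V_DD − V_SD)/R_D. Equating: 35.2 V_SD² − 43.18 V_SD + 4.78 = 0, giving V_SD = 0.123 V (the root below V_ov).
I_D = (4.78 − 0.123) / 10.8 = 0.431 mA.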